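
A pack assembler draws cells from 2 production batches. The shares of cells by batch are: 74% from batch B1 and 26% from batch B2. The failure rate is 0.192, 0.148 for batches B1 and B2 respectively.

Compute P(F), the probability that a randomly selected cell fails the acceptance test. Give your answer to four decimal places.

P(F) = P(F|B1)·P(B1) + P(F|B2)·P(B2)
      = 0.192·0.74 + 0.148·0.26
      = 0.14208 + 0.03848 = 0.18056

P(F) ≈ 0.1806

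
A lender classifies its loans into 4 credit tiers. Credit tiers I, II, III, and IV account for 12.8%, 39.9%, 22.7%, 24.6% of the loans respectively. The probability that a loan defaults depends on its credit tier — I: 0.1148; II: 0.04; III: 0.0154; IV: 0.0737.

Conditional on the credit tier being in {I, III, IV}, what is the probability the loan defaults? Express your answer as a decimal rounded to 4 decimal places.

P(D|S) ≈ 0.0604

Let S = {I, III, IV}.
P(S) = 0.128 + 0.227 + 0.246 = 0.601.
P(D ∩ S) = 0.1148·0.128 + 0.0154·0.227 + 0.0737·0.246 = 0.0146944 + 0.0034958 + 0.0181302 = 0.0363204.
P(D | S) = 0.0363204 / 0.601 = 0.060433…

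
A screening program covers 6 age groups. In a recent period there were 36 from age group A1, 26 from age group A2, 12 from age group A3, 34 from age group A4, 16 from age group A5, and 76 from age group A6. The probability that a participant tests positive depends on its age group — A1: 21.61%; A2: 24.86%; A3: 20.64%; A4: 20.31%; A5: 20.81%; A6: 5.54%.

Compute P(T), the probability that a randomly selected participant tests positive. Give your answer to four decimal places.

0.1558

Total: 36 + 26 + 12 + 34 + 16 + 76 = 200.
P(A1) = 36/200 = 0.18. P(A2) = 26/200 = 0.13. P(A3) = 12/200 = 0.06. P(A4) = 34/200 = 0.17. P(A5) = 16/200 = 0.08. P(A6) = 76/200 = 0.38.
Using total probability over the partition,
P(T) = P(T|A1)·P(A1) + P(T|A2)·P(A2) + P(T|A3)·P(A3) + P(T|A4)·P(A4) + P(T|A5)·P(A5) + P(T|A6)·P(A6)
      = 0.2161·0.18 + 0.2486·0.13 + 0.2064·0.06 + 0.2031·0.17 + 0.2081·0.08 + 0.0554·0.38
      = 0.038898 + 0.032318 + 0.012384 + 0.034527 + 0.016648 + 0.021052 = 0.155827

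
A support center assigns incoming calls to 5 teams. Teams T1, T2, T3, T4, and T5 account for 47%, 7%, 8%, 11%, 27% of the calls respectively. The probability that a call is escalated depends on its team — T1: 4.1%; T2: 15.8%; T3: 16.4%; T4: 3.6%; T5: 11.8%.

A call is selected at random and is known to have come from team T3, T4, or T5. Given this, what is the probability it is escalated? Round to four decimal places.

Let S = {T3, T4, T5}.
P(S) = 0.08 + 0.11 + 0.27 = 0.46.
P(E ∩ S) = 0.164·0.08 + 0.036·0.11 + 0.118·0.27 = 0.01312 + 0.00396 + 0.03186 = 0.04894.
P(E | S) = 0.04894 / 0.46 = 0.106391…

0.1064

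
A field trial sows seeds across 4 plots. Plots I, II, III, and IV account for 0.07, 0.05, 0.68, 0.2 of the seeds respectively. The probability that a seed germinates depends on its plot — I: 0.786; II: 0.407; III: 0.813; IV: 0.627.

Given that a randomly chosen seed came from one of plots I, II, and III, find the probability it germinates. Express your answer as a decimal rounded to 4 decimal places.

P(G|S) ≈ 0.7853

Let S = {I, II, III}.
P(S) = 0.07 + 0.05 + 0.68 = 0.8.
P(G ∩ S) = 0.786·0.07 + 0.407·0.05 + 0.813·0.68 = 0.05502 + 0.02035 + 0.55284 = 0.62821.
P(G | S) = 0.62821 / 0.8 = 0.785263…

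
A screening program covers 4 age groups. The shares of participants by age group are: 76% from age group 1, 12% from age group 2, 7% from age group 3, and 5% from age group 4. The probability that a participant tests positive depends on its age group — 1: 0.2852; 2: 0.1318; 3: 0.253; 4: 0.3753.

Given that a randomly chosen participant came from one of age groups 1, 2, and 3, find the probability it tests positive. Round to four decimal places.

Let S = {1, 2, 3}.
P(S) = 0.76 + 0.12 + 0.07 = 0.95.
P(T ∩ S) = 0.2852·0.76 + 0.1318·0.12 + 0.253·0.07 = 0.216752 + 0.015816 + 0.01771 = 0.250278.
P(T | S) = 0.250278 / 0.95 = 0.263451…

P(T|S) ≈ 0.2635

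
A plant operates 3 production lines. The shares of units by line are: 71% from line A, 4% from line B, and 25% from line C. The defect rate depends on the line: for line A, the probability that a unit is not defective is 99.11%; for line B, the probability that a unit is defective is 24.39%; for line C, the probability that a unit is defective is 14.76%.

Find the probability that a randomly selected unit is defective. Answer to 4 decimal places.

P(D|A) = 1 − 0.9911 = 0.0089.
Summing over the partition,
P(D) = P(D|A)·P(A) + P(D|B)·P(B) + P(D|C)·P(C)
      = 0.0089·0.71 + 0.2439·0.04 + 0.1476·0.25
      = 0.006319 + 0.009756 + 0.0369 = 0.052975

P(D) ≈ 0.0530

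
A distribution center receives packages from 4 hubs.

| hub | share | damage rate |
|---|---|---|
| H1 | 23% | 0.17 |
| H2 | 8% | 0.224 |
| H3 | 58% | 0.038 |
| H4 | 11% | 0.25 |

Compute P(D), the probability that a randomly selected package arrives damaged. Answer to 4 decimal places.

0.1066

Summing over the partition,
P(D) = P(D|H1)·P(H1) + P(D|H2)·P(H2) + P(D|H3)·P(H3) + P(D|H4)·P(H4)
      = 0.17·0.23 + 0.224·0.08 + 0.038·0.58 + 0.25·0.11
      = 0.0391 + 0.01792 + 0.02204 + 0.0275 = 0.10656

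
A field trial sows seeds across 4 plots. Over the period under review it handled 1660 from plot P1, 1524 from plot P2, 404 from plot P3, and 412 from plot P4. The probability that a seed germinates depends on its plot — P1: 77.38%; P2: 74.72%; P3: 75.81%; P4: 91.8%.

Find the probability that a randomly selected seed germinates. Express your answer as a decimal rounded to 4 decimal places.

0.7769

Total: 1660 + 1524 + 404 + 412 = 4000.
P(P1) = 1660/4000 = 0.415. P(P2) = 1524/4000 = 0.381. P(P3) = 404/4000 = 0.101. P(P4) = 412/4000 = 0.103.
P(G) = P(G|P1)·P(P1) + P(G|P2)·P(P2) + P(G|P3)·P(P3) + P(G|P4)·P(P4)
      = 0.7738·0.415 + 0.7472·0.381 + 0.7581·0.101 + 0.918·0.103
      = 0.321127 + 0.2846832 + 0.0765681 + 0.094554 = 0.7769323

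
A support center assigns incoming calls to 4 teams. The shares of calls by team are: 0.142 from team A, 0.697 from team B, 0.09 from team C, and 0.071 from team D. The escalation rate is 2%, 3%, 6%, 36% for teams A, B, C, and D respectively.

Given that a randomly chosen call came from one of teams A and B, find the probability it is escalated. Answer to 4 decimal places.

0.0283

Let S = {A, B}.
P(S) = 0.142 + 0.697 = 0.839.
P(E ∩ S) = 0.02·0.142 + 0.03·0.697 = 0.00284 + 0.02091 = 0.02375.
P(E | S) = 0.02375 / 0.839 = 0.028308…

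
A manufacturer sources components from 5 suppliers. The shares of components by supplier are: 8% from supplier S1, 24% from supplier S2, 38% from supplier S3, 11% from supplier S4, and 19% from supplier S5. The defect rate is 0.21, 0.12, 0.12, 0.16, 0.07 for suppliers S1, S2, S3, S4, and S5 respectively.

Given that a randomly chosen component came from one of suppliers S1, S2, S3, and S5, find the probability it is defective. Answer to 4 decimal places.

Let S = {S1, S2, S3, S5}.
P(S) = 0.08 + 0.24 + 0.38 + 0.19 = 0.89.
P(D ∩ S) = 0.21·0.08 + 0.12·0.24 + 0.12·0.38 + 0.07·0.19 = 0.0168 + 0.0288 + 0.0456 + 0.0133 = 0.1045.
P(D | S) = 0.1045 / 0.89 = 0.117416…

0.1174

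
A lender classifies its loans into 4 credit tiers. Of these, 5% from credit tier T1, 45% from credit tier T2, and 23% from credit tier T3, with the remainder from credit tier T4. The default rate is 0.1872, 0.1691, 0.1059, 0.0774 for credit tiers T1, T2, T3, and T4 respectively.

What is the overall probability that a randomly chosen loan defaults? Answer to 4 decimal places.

P(T4) = 1 − (0.05 + 0.45 + 0.23) = 0.27.
Using total probability over the partition,
P(D) = P(D|T1)·P(T1) + P(D|T2)·P(T2) + P(D|T3)·P(T3) + P(D|T4)·P(T4)
      = 0.1872·0.05 + 0.1691·0.45 + 0.1059·0.23 + 0.0774·0.27
      = 0.00936 + 0.076095 + 0.024357 + 0.020898 = 0.13071

0.1307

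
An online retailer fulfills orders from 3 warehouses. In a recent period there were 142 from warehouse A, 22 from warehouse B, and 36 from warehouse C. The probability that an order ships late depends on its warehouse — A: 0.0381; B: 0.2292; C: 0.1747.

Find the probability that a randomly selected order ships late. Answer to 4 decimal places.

P(L) ≈ 0.0837

Total: 142 + 22 + 36 = 200.
P(A) = 142/200 = 0.71. P(B) = 22/200 = 0.11. P(C) = 36/200 = 0.18.
P(L) = P(L|A)·P(A) + P(L|B)·P(B) + P(L|C)·P(C)
      = 0.0381·0.71 + 0.2292·0.11 + 0.1747·0.18
      = 0.027051 + 0.025212 + 0.031446 = 0.083709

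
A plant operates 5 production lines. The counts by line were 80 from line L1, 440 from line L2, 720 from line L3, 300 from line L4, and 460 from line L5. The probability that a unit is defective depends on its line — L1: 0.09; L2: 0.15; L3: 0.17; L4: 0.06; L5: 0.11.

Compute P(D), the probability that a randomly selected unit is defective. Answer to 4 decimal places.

P(D) ≈ 0.1321

Total: 80 + 440 + 720 + 300 + 460 = 2000.
P(L1) = 80/2000 = 0.04. P(L2) = 440/2000 = 0.22. P(L3) = 720/2000 = 0.36. P(L4) = 300/2000 = 0.15. P(L5) = 460/2000 = 0.23.
By the law of total probability,
P(D) = P(D|L1)·P(L1) + P(D|L2)·P(L2) + P(D|L3)·P(L3) + P(D|L4)·P(L4) + P(D|L5)·P(L5)
      = 0.09·0.04 + 0.15·0.22 + 0.17·0.36 + 0.06·0.15 + 0.11·0.23
      = 0.0036 + 0.033 + 0.0612 + 0.009 + 0.0253 = 0.1321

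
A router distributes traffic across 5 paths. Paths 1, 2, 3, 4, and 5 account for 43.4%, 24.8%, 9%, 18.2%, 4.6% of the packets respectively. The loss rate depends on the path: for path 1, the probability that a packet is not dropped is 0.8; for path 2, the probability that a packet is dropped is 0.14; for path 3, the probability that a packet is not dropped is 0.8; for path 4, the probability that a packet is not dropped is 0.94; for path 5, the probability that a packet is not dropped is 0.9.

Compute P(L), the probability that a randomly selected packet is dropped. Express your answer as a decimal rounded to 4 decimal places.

0.1550

P(L|1) = 1 − 0.8 = 0.2.
P(L|3) = 1 − 0.8 = 0.2.
P(L|4) = 1 − 0.94 = 0.06.
P(L|5) = 1 − 0.9 = 0.1.
P(L) = P(L|1)·P(1) + P(L|2)·P(2) + P(L|3)·P(3) + P(L|4)·P(4) + P(L|5)·P(5)
      = 0.2·0.434 + 0.14·0.248 + 0.2·0.09 + 0.06·0.182 + 0.1·0.046
      = 0.0868 + 0.03472 + 0.018 + 0.01092 + 0.0046 = 0.15504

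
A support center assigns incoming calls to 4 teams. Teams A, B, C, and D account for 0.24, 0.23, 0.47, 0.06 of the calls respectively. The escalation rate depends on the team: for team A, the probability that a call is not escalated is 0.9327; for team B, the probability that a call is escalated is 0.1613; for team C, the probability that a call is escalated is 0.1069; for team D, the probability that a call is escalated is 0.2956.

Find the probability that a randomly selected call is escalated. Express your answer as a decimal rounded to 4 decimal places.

P(E|A) = 1 − 0.9327 = 0.0673.
P(E) = P(E|A)·P(A) + P(E|B)·P(B) + P(E|C)·P(C) + P(E|D)·P(D)
      = 0.0673·0.24 + 0.1613·0.23 + 0.1069·0.47 + 0.2956·0.06
      = 0.016152 + 0.037099 + 0.050243 + 0.017736 = 0.12123

0.1212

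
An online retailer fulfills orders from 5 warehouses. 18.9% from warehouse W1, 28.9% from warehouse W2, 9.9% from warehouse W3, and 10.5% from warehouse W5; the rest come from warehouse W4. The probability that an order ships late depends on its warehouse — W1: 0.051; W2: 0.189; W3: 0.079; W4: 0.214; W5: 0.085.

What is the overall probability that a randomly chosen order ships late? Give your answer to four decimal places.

P(L) ≈ 0.1491

P(W4) = 1 − (0.189 + 0.289 + 0.099 + 0.105) = 0.318.
P(L) = P(L|W1)·P(W1) + P(L|W2)·P(W2) + P(L|W3)·P(W3) + P(L|W4)·P(W4) + P(L|W5)·P(W5)
      = 0.051·0.189 + 0.189·0.289 + 0.079·0.099 + 0.214·0.318 + 0.085·0.105
      = 0.009639 + 0.054621 + 0.007821 + 0.068052 + 0.008925 = 0.149058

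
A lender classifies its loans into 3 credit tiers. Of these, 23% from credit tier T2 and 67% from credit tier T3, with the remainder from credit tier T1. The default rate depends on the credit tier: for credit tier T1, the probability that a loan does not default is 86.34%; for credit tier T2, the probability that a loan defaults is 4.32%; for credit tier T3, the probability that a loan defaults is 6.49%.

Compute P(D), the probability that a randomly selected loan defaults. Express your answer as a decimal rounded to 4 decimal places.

P(D) ≈ 0.0671

P(T1) = 1 − (0.23 + 0.67) = 0.1.
P(D|T1) = 1 − 0.8634 = 0.1366.
P(D) = P(D|T1)·P(T1) + P(D|T2)·P(T2) + P(D|T3)·P(T3)
      = 0.1366·0.1 + 0.0432·0.23 + 0.0649·0.67
      = 0.01366 + 0.009936 + 0.043483 = 0.067079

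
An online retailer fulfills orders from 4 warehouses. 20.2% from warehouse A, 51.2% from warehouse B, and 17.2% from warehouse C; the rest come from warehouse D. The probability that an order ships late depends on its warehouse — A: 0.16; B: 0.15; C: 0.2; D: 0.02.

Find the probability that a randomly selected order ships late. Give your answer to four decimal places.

0.1458

P(D) = 1 − (0.202 + 0.512 + 0.172) = 0.114.
By the law of total probability,
P(L) = P(L|A)·P(A) + P(L|B)·P(B) + P(L|C)·P(C) + P(L|D)·P(D)
      = 0.16·0.202 + 0.15·0.512 + 0.2·0.172 + 0.02·0.114
      = 0.03232 + 0.0768 + 0.0344 + 0.00228 = 0.1458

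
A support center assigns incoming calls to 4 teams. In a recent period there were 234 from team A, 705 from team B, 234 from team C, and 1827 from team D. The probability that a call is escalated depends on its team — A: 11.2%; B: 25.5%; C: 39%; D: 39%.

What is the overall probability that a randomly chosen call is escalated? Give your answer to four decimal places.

Total: 234 + 705 + 234 + 1827 = 3000.
P(A) = 234/3000 = 0.078. P(B) = 705/3000 = 0.235. P(C) = 234/3000 = 0.078. P(D) = 1827/3000 = 0.609.
P(E) = P(E|A)·P(A) + P(E|B)·P(B) + P(E|C)·P(C) + P(E|D)·P(D)
      = 0.112·0.078 + 0.255·0.235 + 0.39·0.078 + 0.39·0.609
      = 0.008736 + 0.059925 + 0.03042 + 0.23751 = 0.336591

0.3366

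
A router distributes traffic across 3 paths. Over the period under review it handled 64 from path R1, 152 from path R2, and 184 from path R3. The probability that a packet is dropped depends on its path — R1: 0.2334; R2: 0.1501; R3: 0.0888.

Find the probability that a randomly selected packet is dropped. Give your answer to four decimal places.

P(L) ≈ 0.1352

Total: 64 + 152 + 184 = 400.
P(R1) = 64/400 = 0.16. P(R2) = 152/400 = 0.38. P(R3) = 184/400 = 0.46.
P(L) = P(L|R1)·P(R1) + P(L|R2)·P(R2) + P(L|R3)·P(R3)
      = 0.2334·0.16 + 0.1501·0.38 + 0.0888·0.46
      = 0.037344 + 0.057038 + 0.040848 = 0.13523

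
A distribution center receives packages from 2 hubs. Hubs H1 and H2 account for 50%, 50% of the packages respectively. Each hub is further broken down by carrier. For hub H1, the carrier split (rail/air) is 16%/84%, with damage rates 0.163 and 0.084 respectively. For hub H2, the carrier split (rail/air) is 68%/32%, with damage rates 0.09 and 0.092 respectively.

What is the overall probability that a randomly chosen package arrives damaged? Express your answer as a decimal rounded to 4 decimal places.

0.0936

P(D|H1) = 0.16·0.163 + 0.84·0.084 = 0.02608 + 0.07056 = 0.09664
P(D|H2) = 0.68·0.09 + 0.32·0.092 = 0.0612 + 0.02944 = 0.09064
By total probability over the outer partition,
P(D) = 0.5·0.09664 + 0.5·0.09064
      = 0.04832 + 0.04532 = 0.09364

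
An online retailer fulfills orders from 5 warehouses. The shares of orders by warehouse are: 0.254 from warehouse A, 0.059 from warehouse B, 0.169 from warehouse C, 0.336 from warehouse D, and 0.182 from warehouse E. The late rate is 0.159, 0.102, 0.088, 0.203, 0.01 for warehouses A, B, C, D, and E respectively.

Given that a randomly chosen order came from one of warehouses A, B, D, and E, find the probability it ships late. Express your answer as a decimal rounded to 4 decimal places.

Let S = {A, B, D, E}.
P(S) = 0.254 + 0.059 + 0.336 + 0.182 = 0.831.
P(L ∩ S) = 0.159·0.254 + 0.102·0.059 + 0.203·0.336 + 0.01·0.182 = 0.040386 + 0.006018 + 0.068208 + 0.00182 = 0.116432.
P(L | S) = 0.116432 / 0.831 = 0.140111…

0.1401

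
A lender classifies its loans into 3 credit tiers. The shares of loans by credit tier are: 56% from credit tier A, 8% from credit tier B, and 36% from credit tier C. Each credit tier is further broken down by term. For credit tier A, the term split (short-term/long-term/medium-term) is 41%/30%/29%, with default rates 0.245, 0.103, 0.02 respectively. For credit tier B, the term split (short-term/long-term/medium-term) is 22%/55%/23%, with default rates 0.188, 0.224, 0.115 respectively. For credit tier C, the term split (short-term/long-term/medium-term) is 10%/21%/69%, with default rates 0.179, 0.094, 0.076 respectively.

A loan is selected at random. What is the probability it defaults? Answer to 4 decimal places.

P(D|A) = 0.41·0.245 + 0.3·0.103 + 0.29·0.02 = 0.10045 + 0.0309 + 0.0058 = 0.13715
P(D|B) = 0.22·0.188 + 0.55·0.224 + 0.23·0.115 = 0.04136 + 0.1232 + 0.02645 = 0.19101
P(D|C) = 0.1·0.179 + 0.21·0.094 + 0.69·0.076 = 0.0179 + 0.01974 + 0.05244 = 0.09008
By total probability over the outer partition,
P(D) = 0.56·0.13715 + 0.08·0.19101 + 0.36·0.09008
      = 0.076804 + 0.0152808 + 0.0324288 = 0.1245136

0.1245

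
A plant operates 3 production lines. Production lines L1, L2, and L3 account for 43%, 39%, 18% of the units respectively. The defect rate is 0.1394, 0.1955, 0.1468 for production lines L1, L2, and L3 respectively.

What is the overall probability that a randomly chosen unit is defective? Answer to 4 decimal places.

P(D) = P(D|L1)·P(L1) + P(D|L2)·P(L2) + P(D|L3)·P(L3)
      = 0.1394·0.43 + 0.1955·0.39 + 0.1468·0.18
      = 0.059942 + 0.076245 + 0.026424 = 0.162611

P(D) ≈ 0.1626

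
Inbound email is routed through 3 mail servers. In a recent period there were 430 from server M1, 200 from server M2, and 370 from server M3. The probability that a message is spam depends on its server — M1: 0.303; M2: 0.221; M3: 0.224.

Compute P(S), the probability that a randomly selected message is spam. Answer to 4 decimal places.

Total: 430 + 200 + 370 = 1000.
P(M1) = 430/1000 = 0.43. P(M2) = 200/1000 = 0.2. P(M3) = 370/1000 = 0.37.
Using total probability over the partition,
P(S) = P(S|M1)·P(M1) + P(S|M2)·P(M2) + P(S|M3)·P(M3)
      = 0.303·0.43 + 0.221·0.2 + 0.224·0.37
      = 0.13029 + 0.0442 + 0.08288 = 0.25737

P(S) ≈ 0.2574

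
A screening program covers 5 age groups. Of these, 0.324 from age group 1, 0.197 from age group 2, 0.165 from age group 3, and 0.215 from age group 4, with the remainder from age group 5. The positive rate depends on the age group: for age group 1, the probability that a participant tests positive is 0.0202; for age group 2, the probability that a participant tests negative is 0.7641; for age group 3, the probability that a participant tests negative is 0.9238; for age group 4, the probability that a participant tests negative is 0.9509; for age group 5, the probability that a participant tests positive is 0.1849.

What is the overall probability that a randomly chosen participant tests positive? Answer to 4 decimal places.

P(5) = 1 − (0.324 + 0.197 + 0.165 + 0.215) = 0.099.
P(T|2) = 1 − 0.7641 = 0.2359.
P(T|3) = 1 − 0.9238 = 0.0762.
P(T|4) = 1 − 0.9509 = 0.0491.
P(T) = P(T|1)·P(1) + P(T|2)·P(2) + P(T|3)·P(3) + P(T|4)·P(4) + P(T|5)·P(5)
      = 0.0202·0.324 + 0.2359·0.197 + 0.0762·0.165 + 0.0491·0.215 + 0.1849·0.099
      = 0.0065448 + 0.0464723 + 0.012573 + 0.0105565 + 0.0183051 = 0.0944517

P(T) ≈ 0.0945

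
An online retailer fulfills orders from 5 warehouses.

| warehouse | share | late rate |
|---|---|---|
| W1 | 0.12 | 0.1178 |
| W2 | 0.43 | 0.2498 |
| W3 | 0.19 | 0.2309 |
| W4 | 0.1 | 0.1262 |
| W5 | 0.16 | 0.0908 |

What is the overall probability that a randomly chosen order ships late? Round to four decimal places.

P(L) = P(L|W1)·P(W1) + P(L|W2)·P(W2) + P(L|W3)·P(W3) + P(L|W4)·P(W4) + P(L|W5)·P(W5)
      = 0.1178·0.12 + 0.2498·0.43 + 0.2309·0.19 + 0.1262·0.1 + 0.0908·0.16
      = 0.014136 + 0.107414 + 0.043871 + 0.01262 + 0.014528 = 0.192569

0.1926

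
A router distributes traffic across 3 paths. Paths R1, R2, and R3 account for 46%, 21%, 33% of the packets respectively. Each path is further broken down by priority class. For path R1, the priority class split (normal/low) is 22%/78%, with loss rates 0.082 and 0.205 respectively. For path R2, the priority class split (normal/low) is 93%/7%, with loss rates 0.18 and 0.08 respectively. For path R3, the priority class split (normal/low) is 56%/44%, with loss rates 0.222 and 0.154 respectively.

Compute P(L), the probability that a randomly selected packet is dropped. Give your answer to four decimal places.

P(L) ≈ 0.1816

P(L|R1) = 0.22·0.082 + 0.78·0.205 = 0.01804 + 0.1599 = 0.17794
P(L|R2) = 0.93·0.18 + 0.07·0.08 = 0.1674 + 0.0056 = 0.173
P(L|R3) = 0.56·0.222 + 0.44·0.154 = 0.12432 + 0.06776 = 0.19208
By total probability over the outer partition,
P(L) = 0.46·0.17794 + 0.21·0.173 + 0.33·0.19208
      = 0.0818524 + 0.03633 + 0.0633864 = 0.1815688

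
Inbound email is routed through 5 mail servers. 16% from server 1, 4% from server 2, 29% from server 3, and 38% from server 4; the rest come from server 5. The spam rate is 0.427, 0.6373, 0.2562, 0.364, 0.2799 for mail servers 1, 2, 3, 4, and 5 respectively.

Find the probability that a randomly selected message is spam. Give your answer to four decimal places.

0.3428

P(5) = 1 − (0.16 + 0.04 + 0.29 + 0.38) = 0.13.
Summing over the partition,
P(S) = P(S|1)·P(1) + P(S|2)·P(2) + P(S|3)·P(3) + P(S|4)·P(4) + P(S|5)·P(5)
      = 0.427·0.16 + 0.6373·0.04 + 0.2562·0.29 + 0.364·0.38 + 0.2799·0.13
      = 0.06832 + 0.025492 + 0.074298 + 0.13832 + 0.036387 = 0.342817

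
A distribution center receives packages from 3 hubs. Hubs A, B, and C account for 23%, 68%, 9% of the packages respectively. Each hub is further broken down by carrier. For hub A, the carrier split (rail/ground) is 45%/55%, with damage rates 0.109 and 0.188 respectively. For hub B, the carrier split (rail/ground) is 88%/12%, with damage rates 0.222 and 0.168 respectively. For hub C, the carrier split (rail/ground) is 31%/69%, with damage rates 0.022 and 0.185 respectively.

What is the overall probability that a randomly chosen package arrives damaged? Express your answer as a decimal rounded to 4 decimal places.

P(D|A) = 0.45·0.109 + 0.55·0.188 = 0.04905 + 0.1034 = 0.15245
P(D|B) = 0.88·0.222 + 0.12·0.168 = 0.19536 + 0.02016 = 0.21552
P(D|C) = 0.31·0.022 + 0.69·0.185 = 0.00682 + 0.12765 = 0.13447
Then overall,
P(D) = 0.23·0.15245 + 0.68·0.21552 + 0.09·0.13447
      = 0.0350635 + 0.1465536 + 0.0121023 = 0.1937194

P(D) ≈ 0.1937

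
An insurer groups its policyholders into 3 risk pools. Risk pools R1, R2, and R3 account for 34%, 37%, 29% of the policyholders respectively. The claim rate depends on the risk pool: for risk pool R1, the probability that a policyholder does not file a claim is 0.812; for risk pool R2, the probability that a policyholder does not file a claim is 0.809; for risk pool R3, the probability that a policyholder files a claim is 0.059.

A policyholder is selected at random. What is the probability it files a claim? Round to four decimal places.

P(C|R1) = 1 − 0.812 = 0.188.
P(C|R2) = 1 − 0.809 = 0.191.
Summing over the partition,
P(C) = P(C|R1)·P(R1) + P(C|R2)·P(R2) + P(C|R3)·P(R3)
      = 0.188·0.34 + 0.191·0.37 + 0.059·0.29
      = 0.06392 + 0.07067 + 0.01711 = 0.1517

P(C) ≈ 0.1517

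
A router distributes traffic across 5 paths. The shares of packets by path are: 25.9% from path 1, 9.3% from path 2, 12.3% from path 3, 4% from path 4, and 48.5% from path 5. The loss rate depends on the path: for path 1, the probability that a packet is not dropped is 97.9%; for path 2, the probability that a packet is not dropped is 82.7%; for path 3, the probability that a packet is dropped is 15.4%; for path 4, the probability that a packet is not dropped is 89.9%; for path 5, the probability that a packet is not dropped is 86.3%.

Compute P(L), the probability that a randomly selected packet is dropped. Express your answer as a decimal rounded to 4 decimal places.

P(L|1) = 1 − 0.979 = 0.021.
P(L|2) = 1 − 0.827 = 0.173.
P(L|4) = 1 − 0.899 = 0.101.
P(L|5) = 1 − 0.863 = 0.137.
P(L) = P(L|1)·P(1) + P(L|2)·P(2) + P(L|3)·P(3) + P(L|4)·P(4) + P(L|5)·P(5)
      = 0.021·0.259 + 0.173·0.093 + 0.154·0.123 + 0.101·0.04 + 0.137·0.485
      = 0.005439 + 0.016089 + 0.018942 + 0.00404 + 0.066445 = 0.110955

0.1110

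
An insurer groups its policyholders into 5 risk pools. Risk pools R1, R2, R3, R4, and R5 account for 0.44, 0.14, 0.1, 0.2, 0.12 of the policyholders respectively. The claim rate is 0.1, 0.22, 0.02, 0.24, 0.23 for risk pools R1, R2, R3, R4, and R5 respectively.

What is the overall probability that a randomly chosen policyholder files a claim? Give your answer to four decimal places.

Summing over the partition,
P(C) = P(C|R1)·P(R1) + P(C|R2)·P(R2) + P(C|R3)·P(R3) + P(C|R4)·P(R4) + P(C|R5)·P(R5)
      = 0.1·0.44 + 0.22·0.14 + 0.02·0.1 + 0.24·0.2 + 0.23·0.12
      = 0.044 + 0.0308 + 0.002 + 0.048 + 0.0276 = 0.1524

P(C) ≈ 0.1524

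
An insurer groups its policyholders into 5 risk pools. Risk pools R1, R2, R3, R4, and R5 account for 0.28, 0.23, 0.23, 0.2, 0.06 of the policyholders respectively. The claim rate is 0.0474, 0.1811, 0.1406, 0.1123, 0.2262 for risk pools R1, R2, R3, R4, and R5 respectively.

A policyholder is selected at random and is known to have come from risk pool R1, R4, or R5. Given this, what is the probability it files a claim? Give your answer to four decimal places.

0.0913

Let S = {R1, R4, R5}.
P(S) = 0.28 + 0.2 + 0.06 = 0.54.
P(C ∩ S) = 0.0474·0.28 + 0.1123·0.2 + 0.2262·0.06 = 0.013272 + 0.02246 + 0.013572 = 0.049304.
P(C | S) = 0.049304 / 0.54 = 0.091304…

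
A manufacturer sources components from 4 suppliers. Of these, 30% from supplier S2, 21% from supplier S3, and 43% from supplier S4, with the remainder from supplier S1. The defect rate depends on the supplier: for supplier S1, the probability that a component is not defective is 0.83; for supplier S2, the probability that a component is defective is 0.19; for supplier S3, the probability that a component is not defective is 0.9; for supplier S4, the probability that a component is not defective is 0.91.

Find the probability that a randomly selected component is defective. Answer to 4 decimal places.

0.1269

P(S1) = 1 − (0.3 + 0.21 + 0.43) = 0.06.
P(D|S1) = 1 − 0.83 = 0.17.
P(D|S3) = 1 − 0.9 = 0.1.
P(D|S4) = 1 − 0.91 = 0.09.
By the law of total probability,
P(D) = P(D|S1)·P(S1) + P(D|S2)·P(S2) + P(D|S3)·P(S3) + P(D|S4)·P(S4)
      = 0.17·0.06 + 0.19·0.3 + 0.1·0.21 + 0.09·0.43
      = 0.0102 + 0.057 + 0.021 + 0.0387 = 0.1269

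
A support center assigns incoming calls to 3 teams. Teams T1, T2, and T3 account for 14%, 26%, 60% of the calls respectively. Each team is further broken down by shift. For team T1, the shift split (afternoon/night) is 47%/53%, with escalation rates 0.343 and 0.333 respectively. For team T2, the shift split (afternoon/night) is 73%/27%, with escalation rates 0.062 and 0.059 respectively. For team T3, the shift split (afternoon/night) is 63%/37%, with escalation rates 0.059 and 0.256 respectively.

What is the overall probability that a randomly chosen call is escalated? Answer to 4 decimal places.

0.1423

P(E|T1) = 0.47·0.343 + 0.53·0.333 = 0.16121 + 0.17649 = 0.3377
P(E|T2) = 0.73·0.062 + 0.27·0.059 = 0.04526 + 0.01593 = 0.06119
P(E|T3) = 0.63·0.059 + 0.37·0.256 = 0.03717 + 0.09472 = 0.13189
By total probability over the outer partition,
P(E) = 0.14·0.3377 + 0.26·0.06119 + 0.6·0.13189
      = 0.047278 + 0.0159094 + 0.079134 = 0.1423214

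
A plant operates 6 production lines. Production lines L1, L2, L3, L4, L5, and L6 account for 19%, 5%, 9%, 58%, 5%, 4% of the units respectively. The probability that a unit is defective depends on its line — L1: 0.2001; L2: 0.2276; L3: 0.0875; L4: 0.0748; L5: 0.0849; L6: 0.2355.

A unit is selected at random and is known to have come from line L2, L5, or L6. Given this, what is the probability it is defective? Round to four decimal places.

0.1789

Let S = {L2, L5, L6}.
P(S) = 0.05 + 0.05 + 0.04 = 0.14.
P(D ∩ S) = 0.2276·0.05 + 0.0849·0.05 + 0.2355·0.04 = 0.01138 + 0.004245 + 0.00942 = 0.025045.
P(D | S) = 0.025045 / 0.14 = 0.178893…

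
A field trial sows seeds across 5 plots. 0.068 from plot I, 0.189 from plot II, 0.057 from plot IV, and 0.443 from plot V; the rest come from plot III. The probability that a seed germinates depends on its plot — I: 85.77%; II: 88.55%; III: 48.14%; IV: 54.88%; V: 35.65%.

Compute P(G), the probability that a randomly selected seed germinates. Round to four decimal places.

P(III) = 1 − (0.068 + 0.189 + 0.057 + 0.443) = 0.243.
Summing over the partition,
P(G) = P(G|I)·P(I) + P(G|II)·P(II) + P(G|III)·P(III) + P(G|IV)·P(IV) + P(G|V)·P(V)
      = 0.8577·0.068 + 0.8855·0.189 + 0.4814·0.243 + 0.5488·0.057 + 0.3565·0.443
      = 0.0583236 + 0.1673595 + 0.1169802 + 0.0312816 + 0.1579295 = 0.5318744

P(G) ≈ 0.5319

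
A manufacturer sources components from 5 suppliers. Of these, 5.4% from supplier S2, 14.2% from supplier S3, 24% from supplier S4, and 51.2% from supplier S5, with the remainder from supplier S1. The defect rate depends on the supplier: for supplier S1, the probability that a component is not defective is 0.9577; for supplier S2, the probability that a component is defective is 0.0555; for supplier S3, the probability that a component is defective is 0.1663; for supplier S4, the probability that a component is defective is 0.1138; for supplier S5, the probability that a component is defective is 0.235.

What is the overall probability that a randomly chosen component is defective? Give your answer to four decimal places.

P(D) ≈ 0.1764

P(S1) = 1 − (0.054 + 0.142 + 0.24 + 0.512) = 0.052.
P(D|S1) = 1 − 0.9577 = 0.0423.
P(D) = P(D|S1)·P(S1) + P(D|S2)·P(S2) + P(D|S3)·P(S3) + P(D|S4)·P(S4) + P(D|S5)·P(S5)
      = 0.0423·0.052 + 0.0555·0.054 + 0.1663·0.142 + 0.1138·0.24 + 0.235·0.512
      = 0.0021996 + 0.002997 + 0.0236146 + 0.027312 + 0.12032 = 0.1764432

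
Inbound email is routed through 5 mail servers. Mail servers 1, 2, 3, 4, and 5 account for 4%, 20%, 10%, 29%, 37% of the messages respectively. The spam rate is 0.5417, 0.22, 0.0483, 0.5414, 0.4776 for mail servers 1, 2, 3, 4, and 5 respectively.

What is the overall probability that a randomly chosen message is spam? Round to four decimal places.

P(S) ≈ 0.4042

P(S) = P(S|1)·P(1) + P(S|2)·P(2) + P(S|3)·P(3) + P(S|4)·P(4) + P(S|5)·P(5)
      = 0.5417·0.04 + 0.22·0.2 + 0.0483·0.1 + 0.5414·0.29 + 0.4776·0.37
      = 0.021668 + 0.044 + 0.00483 + 0.157006 + 0.176712 = 0.404216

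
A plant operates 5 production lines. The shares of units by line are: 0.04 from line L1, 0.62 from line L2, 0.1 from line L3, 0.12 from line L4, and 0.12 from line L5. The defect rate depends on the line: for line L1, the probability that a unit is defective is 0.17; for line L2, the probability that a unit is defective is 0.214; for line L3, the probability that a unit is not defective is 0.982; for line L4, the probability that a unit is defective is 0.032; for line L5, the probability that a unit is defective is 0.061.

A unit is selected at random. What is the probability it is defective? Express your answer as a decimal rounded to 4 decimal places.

P(D|L3) = 1 − 0.982 = 0.018.
P(D) = P(D|L1)·P(L1) + P(D|L2)·P(L2) + P(D|L3)·P(L3) + P(D|L4)·P(L4) + P(D|L5)·P(L5)
      = 0.17·0.04 + 0.214·0.62 + 0.018·0.1 + 0.032·0.12 + 0.061·0.12
      = 0.0068 + 0.13268 + 0.0018 + 0.00384 + 0.00732 = 0.15244

P(D) ≈ 0.1524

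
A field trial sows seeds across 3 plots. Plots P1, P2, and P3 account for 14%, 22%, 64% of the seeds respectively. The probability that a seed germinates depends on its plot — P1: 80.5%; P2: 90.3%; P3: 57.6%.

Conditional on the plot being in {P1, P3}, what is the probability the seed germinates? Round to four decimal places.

Let S = {P1, P3}.
P(S) = 0.14 + 0.64 = 0.78.
P(G ∩ S) = 0.805·0.14 + 0.576·0.64 = 0.1127 + 0.36864 = 0.48134.
P(G | S) = 0.48134 / 0.78 = 0.617103…

0.6171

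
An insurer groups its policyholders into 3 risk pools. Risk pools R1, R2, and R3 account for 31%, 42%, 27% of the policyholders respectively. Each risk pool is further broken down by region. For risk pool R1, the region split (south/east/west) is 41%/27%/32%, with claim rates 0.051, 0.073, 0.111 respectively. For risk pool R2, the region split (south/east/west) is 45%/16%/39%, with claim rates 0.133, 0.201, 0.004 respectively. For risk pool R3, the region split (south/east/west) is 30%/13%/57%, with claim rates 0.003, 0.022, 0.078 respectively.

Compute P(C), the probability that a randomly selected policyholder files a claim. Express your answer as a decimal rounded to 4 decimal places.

P(C) ≈ 0.0759

P(C|R1) = 0.41·0.051 + 0.27·0.073 + 0.32·0.111 = 0.02091 + 0.01971 + 0.03552 = 0.07614
P(C|R2) = 0.45·0.133 + 0.16·0.201 + 0.39·0.004 = 0.05985 + 0.03216 + 0.00156 = 0.09357
P(C|R3) = 0.3·0.003 + 0.13·0.022 + 0.57·0.078 = 0.0009 + 0.00286 + 0.04446 = 0.04822
Then overall,
P(C) = 0.31·0.07614 + 0.42·0.09357 + 0.27·0.04822
      = 0.0236034 + 0.0392994 + 0.0130194 = 0.0759222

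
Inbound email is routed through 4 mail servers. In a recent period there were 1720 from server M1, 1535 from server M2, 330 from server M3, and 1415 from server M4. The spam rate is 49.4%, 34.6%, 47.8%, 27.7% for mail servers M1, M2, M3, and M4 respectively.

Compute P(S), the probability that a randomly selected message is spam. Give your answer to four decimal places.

P(S) ≈ 0.3861

Total: 1720 + 1535 + 330 + 1415 = 5000.
P(M1) = 1720/5000 = 0.344. P(M2) = 1535/5000 = 0.307. P(M3) = 330/5000 = 0.066. P(M4) = 1415/5000 = 0.283.
P(S) = P(S|M1)·P(M1) + P(S|M2)·P(M2) + P(S|M3)·P(M3) + P(S|M4)·P(M4)
      = 0.494·0.344 + 0.346·0.307 + 0.478·0.066 + 0.277·0.283
      = 0.169936 + 0.106222 + 0.031548 + 0.078391 = 0.386097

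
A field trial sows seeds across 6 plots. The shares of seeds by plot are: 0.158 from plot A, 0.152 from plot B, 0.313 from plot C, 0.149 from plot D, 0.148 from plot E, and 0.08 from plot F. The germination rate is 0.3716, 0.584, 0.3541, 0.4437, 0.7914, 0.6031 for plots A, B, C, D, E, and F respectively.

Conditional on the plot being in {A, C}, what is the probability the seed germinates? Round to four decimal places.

Let S = {A, C}.
P(S) = 0.158 + 0.313 = 0.471.
P(G ∩ S) = 0.3716·0.158 + 0.3541·0.313 = 0.0587128 + 0.1108333 = 0.1695461.
P(G | S) = 0.1695461 / 0.471 = 0.359970…

0.3600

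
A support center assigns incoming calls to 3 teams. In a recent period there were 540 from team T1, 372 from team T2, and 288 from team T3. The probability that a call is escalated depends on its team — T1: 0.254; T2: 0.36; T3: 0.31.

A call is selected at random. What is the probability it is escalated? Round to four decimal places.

Total: 540 + 372 + 288 = 1200.
P(T1) = 540/1200 = 0.45. P(T2) = 372/1200 = 0.31. P(T3) = 288/1200 = 0.24.
P(E) = P(E|T1)·P(T1) + P(E|T2)·P(T2) + P(E|T3)·P(T3)
      = 0.254·0.45 + 0.36·0.31 + 0.31·0.24
      = 0.1143 + 0.1116 + 0.0744 = 0.3003

0.3003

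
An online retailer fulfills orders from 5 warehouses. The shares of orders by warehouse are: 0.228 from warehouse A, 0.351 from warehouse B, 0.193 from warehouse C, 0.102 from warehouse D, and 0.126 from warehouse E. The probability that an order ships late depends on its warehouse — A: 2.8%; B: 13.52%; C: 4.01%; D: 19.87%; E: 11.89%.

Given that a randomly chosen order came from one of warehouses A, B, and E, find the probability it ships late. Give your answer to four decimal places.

Let S = {A, B, E}.
P(S) = 0.228 + 0.351 + 0.126 = 0.705.
P(L ∩ S) = 0.028·0.228 + 0.1352·0.351 + 0.1189·0.126 = 0.006384 + 0.0474552 + 0.0149814 = 0.0688206.
P(L | S) = 0.0688206 / 0.705 = 0.097618…

P(L|S) ≈ 0.0976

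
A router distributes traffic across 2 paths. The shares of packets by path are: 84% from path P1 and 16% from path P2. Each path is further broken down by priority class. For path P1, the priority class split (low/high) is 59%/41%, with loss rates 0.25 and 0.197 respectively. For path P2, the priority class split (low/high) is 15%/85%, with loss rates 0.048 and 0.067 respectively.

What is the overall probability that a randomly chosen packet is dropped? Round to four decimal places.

P(L) ≈ 0.2020

P(L|P1) = 0.59·0.25 + 0.41·0.197 = 0.1475 + 0.08077 = 0.22827
P(L|P2) = 0.15·0.048 + 0.85·0.067 = 0.0072 + 0.05695 = 0.06415
Then overall,
P(L) = 0.84·0.22827 + 0.16·0.06415
      = 0.1917468 + 0.010264 = 0.2020108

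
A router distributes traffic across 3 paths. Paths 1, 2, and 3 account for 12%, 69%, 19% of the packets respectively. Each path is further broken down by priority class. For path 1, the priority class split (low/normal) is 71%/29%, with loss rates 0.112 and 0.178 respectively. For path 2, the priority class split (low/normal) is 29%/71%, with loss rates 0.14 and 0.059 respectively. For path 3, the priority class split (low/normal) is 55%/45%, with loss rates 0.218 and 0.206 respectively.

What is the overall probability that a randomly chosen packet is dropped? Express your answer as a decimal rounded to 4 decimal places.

P(L|1) = 0.71·0.112 + 0.29·0.178 = 0.07952 + 0.05162 = 0.13114
P(L|2) = 0.29·0.14 + 0.71·0.059 = 0.0406 + 0.04189 = 0.08249
P(L|3) = 0.55·0.218 + 0.45·0.206 = 0.1199 + 0.0927 = 0.2126
Then overall,
P(L) = 0.12·0.13114 + 0.69·0.08249 + 0.19·0.2126
      = 0.0157368 + 0.0569181 + 0.040394 = 0.1130489

P(L) ≈ 0.1130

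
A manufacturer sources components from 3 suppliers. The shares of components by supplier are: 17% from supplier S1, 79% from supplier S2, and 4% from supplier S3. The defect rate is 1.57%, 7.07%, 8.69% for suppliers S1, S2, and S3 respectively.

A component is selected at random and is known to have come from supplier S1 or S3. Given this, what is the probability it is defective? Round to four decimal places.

P(D|S) ≈ 0.0293

Let S = {S1, S3}.
P(S) = 0.17 + 0.04 = 0.21.
P(D ∩ S) = 0.0157·0.17 + 0.0869·0.04 = 0.002669 + 0.003476 = 0.006145.
P(D | S) = 0.006145 / 0.21 = 0.029262…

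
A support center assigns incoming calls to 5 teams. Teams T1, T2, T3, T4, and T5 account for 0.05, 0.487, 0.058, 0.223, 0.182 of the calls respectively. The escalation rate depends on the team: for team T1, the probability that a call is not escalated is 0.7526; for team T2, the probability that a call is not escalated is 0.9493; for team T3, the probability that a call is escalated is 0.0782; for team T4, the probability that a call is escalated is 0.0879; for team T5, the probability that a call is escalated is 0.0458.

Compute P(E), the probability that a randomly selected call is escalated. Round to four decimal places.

P(E) ≈ 0.0695

P(E|T1) = 1 − 0.7526 = 0.2474.
P(E|T2) = 1 − 0.9493 = 0.0507.
Using total probability over the partition,
P(E) = P(E|T1)·P(T1) + P(E|T2)·P(T2) + P(E|T3)·P(T3) + P(E|T4)·P(T4) + P(E|T5)·P(T5)
      = 0.2474·0.05 + 0.0507·0.487 + 0.0782·0.058 + 0.0879·0.223 + 0.0458·0.182
      = 0.01237 + 0.0246909 + 0.0045356 + 0.0196017 + 0.0083356 = 0.0695338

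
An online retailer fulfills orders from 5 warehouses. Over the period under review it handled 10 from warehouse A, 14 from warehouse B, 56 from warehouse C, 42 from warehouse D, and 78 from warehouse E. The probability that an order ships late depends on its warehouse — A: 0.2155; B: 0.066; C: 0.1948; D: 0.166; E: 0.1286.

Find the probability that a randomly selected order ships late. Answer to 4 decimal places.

0.1550

Total: 10 + 14 + 56 + 42 + 78 = 200.
P(A) = 10/200 = 0.05. P(B) = 14/200 = 0.07. P(C) = 56/200 = 0.28. P(D) = 42/200 = 0.21. P(E) = 78/200 = 0.39.
P(L) = P(L|A)·P(A) + P(L|B)·P(B) + P(L|C)·P(C) + P(L|D)·P(D) + P(L|E)·P(E)
      = 0.2155·0.05 + 0.066·0.07 + 0.1948·0.28 + 0.166·0.21 + 0.1286·0.39
      = 0.010775 + 0.00462 + 0.054544 + 0.03486 + 0.050154 = 0.154953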